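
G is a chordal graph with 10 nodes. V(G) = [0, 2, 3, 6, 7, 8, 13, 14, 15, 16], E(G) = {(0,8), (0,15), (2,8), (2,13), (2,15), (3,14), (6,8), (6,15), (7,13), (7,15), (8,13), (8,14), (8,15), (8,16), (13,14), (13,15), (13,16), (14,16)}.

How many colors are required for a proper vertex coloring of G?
χ(G) = 4

Clique number ω(G) = 4 (lower bound: χ ≥ ω).
The clique on [8, 13, 14, 16] has size 4, forcing χ ≥ 4, and the coloring below uses 4 colors, so χ(G) = 4.
A valid 4-coloring: color 1: [3, 7, 8]; color 2: [0, 6, 13]; color 3: [14, 15]; color 4: [2, 16].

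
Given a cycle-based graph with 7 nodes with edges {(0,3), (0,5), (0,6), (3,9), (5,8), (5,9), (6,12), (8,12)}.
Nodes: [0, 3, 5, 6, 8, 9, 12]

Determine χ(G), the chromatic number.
Clique number ω(G) = 2 (lower bound: χ ≥ ω).
Odd cycle [12, 8, 5, 0, 6] needs 3 colors (χ ≥ 3).
The coloring below uses 3 colors, so χ(G) = 3.
A valid 3-coloring: color 1: [0, 9, 12]; color 2: [3, 5, 6]; color 3: [8].

χ(G) = 3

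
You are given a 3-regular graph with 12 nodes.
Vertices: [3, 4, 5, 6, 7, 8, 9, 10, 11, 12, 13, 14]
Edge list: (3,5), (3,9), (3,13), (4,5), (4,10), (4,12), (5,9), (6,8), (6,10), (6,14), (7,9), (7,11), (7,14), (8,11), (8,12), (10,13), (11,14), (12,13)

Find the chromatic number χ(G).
χ(G) = 3

Clique number ω(G) = 3 (lower bound: χ ≥ ω).
The clique on [3, 5, 9] has size 3, forcing χ ≥ 3, and the coloring below uses 3 colors, so χ(G) = 3.
A valid 3-coloring: color 1: [3, 6, 11, 12]; color 2: [5, 7, 8, 10]; color 3: [4, 9, 13, 14].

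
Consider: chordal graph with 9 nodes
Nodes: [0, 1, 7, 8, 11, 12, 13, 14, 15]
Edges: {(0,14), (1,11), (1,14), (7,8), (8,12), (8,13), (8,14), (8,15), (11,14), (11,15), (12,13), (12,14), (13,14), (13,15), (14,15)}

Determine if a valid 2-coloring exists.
No, G is not 2-colorable

The clique on vertices [8, 12, 13, 14] has size 4 > 2, so it alone needs 4 colors.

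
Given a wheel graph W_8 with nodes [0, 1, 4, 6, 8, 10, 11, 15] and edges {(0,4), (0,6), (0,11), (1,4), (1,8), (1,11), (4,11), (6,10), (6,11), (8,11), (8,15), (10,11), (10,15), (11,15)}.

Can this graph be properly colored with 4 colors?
Yes, G is 4-colorable

A valid 4-coloring: color 1: [11]; color 2: [0, 1, 15]; color 3: [4, 8, 10]; color 4: [6].
(χ(G) = 4 ≤ 4.)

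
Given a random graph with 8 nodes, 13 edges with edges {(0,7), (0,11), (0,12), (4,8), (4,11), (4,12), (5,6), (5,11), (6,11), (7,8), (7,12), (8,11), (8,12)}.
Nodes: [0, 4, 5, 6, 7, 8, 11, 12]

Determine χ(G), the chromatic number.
Clique number ω(G) = 3 (lower bound: χ ≥ ω).
The clique on [4, 8, 11] has size 3, forcing χ ≥ 3, and the coloring below uses 3 colors, so χ(G) = 3.
A valid 3-coloring: color 1: [11, 12]; color 2: [0, 6, 8]; color 3: [4, 5, 7].

χ(G) = 3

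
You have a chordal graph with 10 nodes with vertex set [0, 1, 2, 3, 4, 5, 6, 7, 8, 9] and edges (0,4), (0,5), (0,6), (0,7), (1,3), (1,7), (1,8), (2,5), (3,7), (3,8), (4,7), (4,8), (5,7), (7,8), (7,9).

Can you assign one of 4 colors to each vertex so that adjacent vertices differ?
A valid 4-coloring: color 1: [2, 6, 7]; color 2: [0, 8, 9]; color 3: [3, 4, 5]; color 4: [1].
(χ(G) = 4 ≤ 4.)

Yes, G is 4-colorable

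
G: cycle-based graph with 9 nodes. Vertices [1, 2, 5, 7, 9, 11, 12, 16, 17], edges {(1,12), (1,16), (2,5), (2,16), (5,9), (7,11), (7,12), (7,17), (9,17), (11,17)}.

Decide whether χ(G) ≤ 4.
Yes, G is 4-colorable

A valid 4-coloring: color 1: [5, 12, 16, 17]; color 2: [1, 2, 7, 9]; color 3: [11].
(χ(G) = 3 ≤ 4.)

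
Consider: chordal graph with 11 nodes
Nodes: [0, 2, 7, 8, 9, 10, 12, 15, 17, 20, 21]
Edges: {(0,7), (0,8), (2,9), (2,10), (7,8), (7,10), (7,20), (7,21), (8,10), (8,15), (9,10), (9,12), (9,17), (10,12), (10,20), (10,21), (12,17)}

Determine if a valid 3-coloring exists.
Yes, G is 3-colorable

A valid 3-coloring: color 1: [0, 10, 15, 17]; color 2: [7, 9]; color 3: [2, 8, 12, 20, 21].
(χ(G) = 3 ≤ 3.)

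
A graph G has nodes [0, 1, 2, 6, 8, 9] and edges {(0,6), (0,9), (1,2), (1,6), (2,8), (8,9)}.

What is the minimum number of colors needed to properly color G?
χ(G) = 2

Clique number ω(G) = 2 (lower bound: χ ≥ ω).
The graph is bipartite (no odd cycle), so 2 colors suffice: χ(G) = 2.
A valid 2-coloring: color 1: [2, 6, 9]; color 2: [0, 1, 8].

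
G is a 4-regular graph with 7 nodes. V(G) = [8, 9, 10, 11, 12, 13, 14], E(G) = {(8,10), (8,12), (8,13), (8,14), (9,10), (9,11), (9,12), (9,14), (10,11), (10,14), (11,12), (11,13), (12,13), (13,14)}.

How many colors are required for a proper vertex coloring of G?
χ(G) = 4

Clique number ω(G) = 3 (lower bound: χ ≥ ω).
Suppose a proper 3-coloring c exists. The clique [8, 10, 14] takes 3 distinct colors; by symmetry let c(8) = 1, c(10) = 2, c(14) = 3.
- Vertex 9: neighbors [10, 14] already have colors [2, 3] ⇒ c(9) = 1.
- Vertex 11: neighbors [9, 10] already have colors [1, 2] ⇒ c(11) = 3.
- Vertex 12: neighbors [8, 11] already have colors [1, 3] ⇒ c(12) = 2.
- Vertex 13: neighbors [8, 12, 11] already have colors [1, 2, 3] — all 3 colors blocked. Contradiction.
The forced assignments end in a contradiction, so G has no proper 3-coloring (χ ≥ 4).
The coloring below uses 4 colors, so χ(G) = 4.
A valid 4-coloring: color 1: [12, 14]; color 2: [10, 13]; color 3: [8, 11]; color 4: [9].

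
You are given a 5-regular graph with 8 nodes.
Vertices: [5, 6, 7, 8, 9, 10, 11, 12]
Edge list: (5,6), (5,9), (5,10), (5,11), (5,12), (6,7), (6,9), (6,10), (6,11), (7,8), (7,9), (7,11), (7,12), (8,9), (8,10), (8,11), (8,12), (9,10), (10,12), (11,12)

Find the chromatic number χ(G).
χ(G) = 4

Clique number ω(G) = 4 (lower bound: χ ≥ ω).
The clique on [7, 8, 11, 12] has size 4, forcing χ ≥ 4, and the coloring below uses 4 colors, so χ(G) = 4.
A valid 4-coloring: color 1: [5, 8]; color 2: [6, 12]; color 3: [9, 11]; color 4: [7, 10].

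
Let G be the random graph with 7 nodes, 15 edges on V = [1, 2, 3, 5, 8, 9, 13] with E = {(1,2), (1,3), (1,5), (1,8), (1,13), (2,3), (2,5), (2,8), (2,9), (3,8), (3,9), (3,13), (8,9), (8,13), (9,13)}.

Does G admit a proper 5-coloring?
Yes, G is 5-colorable

A valid 5-coloring: color 1: [1, 9]; color 2: [3, 5]; color 3: [8]; color 4: [2, 13].
(χ(G) = 4 ≤ 5.)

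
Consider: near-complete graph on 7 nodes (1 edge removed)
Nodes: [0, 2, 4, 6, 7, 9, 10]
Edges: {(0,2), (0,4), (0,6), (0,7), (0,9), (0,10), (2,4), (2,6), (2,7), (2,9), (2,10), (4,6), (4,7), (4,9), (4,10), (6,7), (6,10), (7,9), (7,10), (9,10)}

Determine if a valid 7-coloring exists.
Yes, G is 7-colorable

A valid 7-coloring: color 1: [2]; color 2: [0]; color 3: [4]; color 4: [7]; color 5: [10]; color 6: [6, 9].
(χ(G) = 6 ≤ 7.)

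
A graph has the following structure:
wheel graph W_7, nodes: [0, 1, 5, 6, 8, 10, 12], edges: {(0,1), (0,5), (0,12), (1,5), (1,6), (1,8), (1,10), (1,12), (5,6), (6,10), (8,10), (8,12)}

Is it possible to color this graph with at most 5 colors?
Yes, G is 5-colorable

A valid 5-coloring: color 1: [1]; color 2: [5, 10, 12]; color 3: [0, 6, 8].
(χ(G) = 3 ≤ 5.)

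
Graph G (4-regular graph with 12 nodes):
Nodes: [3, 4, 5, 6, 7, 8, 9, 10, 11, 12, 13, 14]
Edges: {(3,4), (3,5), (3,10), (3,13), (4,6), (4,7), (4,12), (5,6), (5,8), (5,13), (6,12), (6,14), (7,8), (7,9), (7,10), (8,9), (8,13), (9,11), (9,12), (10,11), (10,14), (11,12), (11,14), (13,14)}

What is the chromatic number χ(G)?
χ(G) = 3

Clique number ω(G) = 3 (lower bound: χ ≥ ω).
The clique on [3, 5, 13] has size 3, forcing χ ≥ 3, and the coloring below uses 3 colors, so χ(G) = 3.
A valid 3-coloring: color 1: [5, 7, 12, 14]; color 2: [4, 9, 10, 13]; color 3: [3, 6, 8, 11].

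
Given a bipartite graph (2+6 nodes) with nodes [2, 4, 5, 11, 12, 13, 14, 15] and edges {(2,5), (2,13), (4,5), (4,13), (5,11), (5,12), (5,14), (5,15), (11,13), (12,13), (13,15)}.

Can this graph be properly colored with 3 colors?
Yes, G is 3-colorable

A valid 3-coloring: color 1: [5, 13]; color 2: [2, 4, 11, 12, 14, 15].
(χ(G) = 2 ≤ 3.)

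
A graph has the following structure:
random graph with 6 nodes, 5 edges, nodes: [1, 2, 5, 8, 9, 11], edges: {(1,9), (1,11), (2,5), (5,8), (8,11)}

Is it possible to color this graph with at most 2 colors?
Yes, G is 2-colorable

A valid 2-coloring: color 1: [5, 9, 11]; color 2: [1, 2, 8].
(χ(G) = 2 ≤ 2.)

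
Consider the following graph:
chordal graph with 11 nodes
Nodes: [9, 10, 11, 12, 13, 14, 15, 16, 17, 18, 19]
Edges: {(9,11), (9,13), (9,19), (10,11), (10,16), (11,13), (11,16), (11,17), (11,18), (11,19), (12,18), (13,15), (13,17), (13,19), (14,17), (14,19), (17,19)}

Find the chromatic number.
χ(G) = 4

Clique number ω(G) = 4 (lower bound: χ ≥ ω).
The clique on [9, 11, 13, 19] has size 4, forcing χ ≥ 4, and the coloring below uses 4 colors, so χ(G) = 4.
A valid 4-coloring: color 1: [11, 12, 14, 15]; color 2: [13, 16, 18]; color 3: [10, 19]; color 4: [9, 17].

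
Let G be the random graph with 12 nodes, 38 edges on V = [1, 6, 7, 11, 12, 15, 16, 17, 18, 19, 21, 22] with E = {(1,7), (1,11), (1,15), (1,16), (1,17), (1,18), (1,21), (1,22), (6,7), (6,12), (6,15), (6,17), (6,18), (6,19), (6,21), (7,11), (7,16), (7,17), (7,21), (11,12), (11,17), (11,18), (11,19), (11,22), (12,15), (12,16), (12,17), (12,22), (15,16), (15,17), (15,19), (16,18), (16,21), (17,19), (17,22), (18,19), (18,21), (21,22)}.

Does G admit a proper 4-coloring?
Yes, G is 4-colorable

A valid 4-coloring: color 1: [17, 21]; color 2: [1, 12, 19]; color 3: [6, 11, 16]; color 4: [7, 15, 18, 22].
(χ(G) = 4 ≤ 4.)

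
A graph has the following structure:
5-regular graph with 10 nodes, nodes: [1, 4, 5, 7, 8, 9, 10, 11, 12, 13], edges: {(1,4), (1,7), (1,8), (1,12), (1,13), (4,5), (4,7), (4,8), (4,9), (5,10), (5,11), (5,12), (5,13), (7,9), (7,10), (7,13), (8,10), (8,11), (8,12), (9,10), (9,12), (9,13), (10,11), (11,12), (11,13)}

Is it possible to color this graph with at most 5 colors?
A valid 5-coloring: color 1: [4, 10, 12, 13]; color 2: [5, 7, 8]; color 3: [1, 9, 11].
(χ(G) = 3 ≤ 5.)

Yes, G is 5-colorable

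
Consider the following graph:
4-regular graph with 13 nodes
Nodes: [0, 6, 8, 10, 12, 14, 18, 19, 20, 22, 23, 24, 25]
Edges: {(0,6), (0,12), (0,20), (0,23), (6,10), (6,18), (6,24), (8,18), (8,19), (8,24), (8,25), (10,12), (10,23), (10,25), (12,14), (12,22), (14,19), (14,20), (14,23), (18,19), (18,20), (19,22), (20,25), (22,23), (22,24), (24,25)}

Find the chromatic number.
χ(G) = 3

Clique number ω(G) = 3 (lower bound: χ ≥ ω).
The clique on [8, 24, 25] has size 3, forcing χ ≥ 3, and the coloring below uses 3 colors, so χ(G) = 3.
A valid 3-coloring: color 1: [10, 19, 20, 24]; color 2: [0, 14, 18, 22, 25]; color 3: [6, 8, 12, 23].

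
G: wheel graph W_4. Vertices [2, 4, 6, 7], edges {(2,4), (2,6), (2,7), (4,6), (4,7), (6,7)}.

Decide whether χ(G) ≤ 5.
Yes, G is 5-colorable

A valid 5-coloring: color 1: [7]; color 2: [2]; color 3: [6]; color 4: [4].
(χ(G) = 4 ≤ 5.)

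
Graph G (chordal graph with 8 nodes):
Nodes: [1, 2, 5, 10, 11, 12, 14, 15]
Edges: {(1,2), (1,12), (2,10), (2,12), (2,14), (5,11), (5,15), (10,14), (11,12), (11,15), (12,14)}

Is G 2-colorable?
The clique on vertices [2, 10, 14] has size 3 > 2, so it alone needs 3 colors.

No, G is not 2-colorable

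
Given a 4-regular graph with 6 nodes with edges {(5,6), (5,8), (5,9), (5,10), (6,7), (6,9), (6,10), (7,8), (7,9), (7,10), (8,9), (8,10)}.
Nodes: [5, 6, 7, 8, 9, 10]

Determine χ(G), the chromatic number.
χ(G) = 3

Clique number ω(G) = 3 (lower bound: χ ≥ ω).
The clique on [5, 8, 9] has size 3, forcing χ ≥ 3, and the coloring below uses 3 colors, so χ(G) = 3.
A valid 3-coloring: color 1: [9, 10]; color 2: [5, 7]; color 3: [6, 8].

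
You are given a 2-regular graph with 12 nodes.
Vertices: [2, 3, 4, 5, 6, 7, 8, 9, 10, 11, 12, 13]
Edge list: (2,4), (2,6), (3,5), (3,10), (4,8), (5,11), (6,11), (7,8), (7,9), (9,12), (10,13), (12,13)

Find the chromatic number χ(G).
χ(G) = 2

Clique number ω(G) = 2 (lower bound: χ ≥ ω).
The graph is bipartite (no odd cycle), so 2 colors suffice: χ(G) = 2.
A valid 2-coloring: color 1: [2, 3, 8, 9, 11, 13]; color 2: [4, 5, 6, 7, 10, 12].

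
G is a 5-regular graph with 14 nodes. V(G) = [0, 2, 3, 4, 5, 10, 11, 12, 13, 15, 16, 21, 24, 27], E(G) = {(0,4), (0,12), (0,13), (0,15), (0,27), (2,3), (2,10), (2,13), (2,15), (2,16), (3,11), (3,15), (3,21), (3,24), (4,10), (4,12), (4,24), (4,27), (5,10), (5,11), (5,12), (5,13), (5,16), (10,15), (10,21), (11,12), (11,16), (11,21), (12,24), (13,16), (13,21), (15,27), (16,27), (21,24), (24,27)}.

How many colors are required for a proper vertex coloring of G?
χ(G) = 4

Clique number ω(G) = 3 (lower bound: χ ≥ ω).
Suppose a proper 3-coloring c exists. The clique [0, 4, 12] takes 3 distinct colors; by symmetry let c(0) = 1, c(4) = 2, c(12) = 3.
- Vertex 24: neighbors [4, 12] already have colors [2, 3] ⇒ c(24) = 1.
- Vertex 27: neighbors [0, 4] already have colors [1, 2] ⇒ c(27) = 3.
- Vertex 15: neighbors [0, 27] already have colors [1, 3] ⇒ c(15) = 2.
- Vertex 3: neighbors [24, 15] already have colors [1, 2] ⇒ c(3) = 3.
- Vertex 2: neighbors [15, 3] already have colors [2, 3] ⇒ c(2) = 1.
- Vertex 16: neighbors [2, 27] already have colors [1, 3] ⇒ c(16) = 2.
- Vertex 5: neighbors [16, 12] already have colors [2, 3] ⇒ c(5) = 1.
- Vertex 11: neighbors [5, 16, 3] already have colors [1, 2, 3] — all 3 colors blocked. Contradiction.
The forced assignments end in a contradiction, so G has no proper 3-coloring (χ ≥ 4).
The coloring below uses 4 colors, so χ(G) = 4.
A valid 4-coloring: color 1: [2, 5, 21, 27]; color 2: [4, 11, 13, 15]; color 3: [3, 10, 12, 16]; color 4: [0, 24].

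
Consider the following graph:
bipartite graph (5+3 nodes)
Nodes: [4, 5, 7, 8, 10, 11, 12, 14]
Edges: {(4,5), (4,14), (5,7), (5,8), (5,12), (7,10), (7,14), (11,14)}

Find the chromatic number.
Clique number ω(G) = 2 (lower bound: χ ≥ ω).
The graph is bipartite (no odd cycle), so 2 colors suffice: χ(G) = 2.
A valid 2-coloring: color 1: [5, 10, 14]; color 2: [4, 7, 8, 11, 12].

χ(G) = 2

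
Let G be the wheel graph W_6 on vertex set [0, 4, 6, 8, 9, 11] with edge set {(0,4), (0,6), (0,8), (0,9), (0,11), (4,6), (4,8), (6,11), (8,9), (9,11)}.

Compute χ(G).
Clique number ω(G) = 3 (lower bound: χ ≥ ω).
Odd cycle [11, 6, 4, 8, 9] needs 3 colors (χ ≥ 3).
Vertex 0 is adjacent to every vertex of [4, 6, 8, 9, 11], which already need 3 colors among themselves, so 0 needs a new color (χ ≥ 4).
The coloring below uses 4 colors, so χ(G) = 4.
A valid 4-coloring: color 1: [0]; color 2: [8, 11]; color 3: [6, 9]; color 4: [4].

χ(G) = 4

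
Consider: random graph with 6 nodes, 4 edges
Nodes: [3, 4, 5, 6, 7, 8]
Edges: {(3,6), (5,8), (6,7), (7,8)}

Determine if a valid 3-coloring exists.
A valid 3-coloring: color 1: [4, 6, 8]; color 2: [3, 5, 7].
(χ(G) = 2 ≤ 3.)

Yes, G is 3-colorable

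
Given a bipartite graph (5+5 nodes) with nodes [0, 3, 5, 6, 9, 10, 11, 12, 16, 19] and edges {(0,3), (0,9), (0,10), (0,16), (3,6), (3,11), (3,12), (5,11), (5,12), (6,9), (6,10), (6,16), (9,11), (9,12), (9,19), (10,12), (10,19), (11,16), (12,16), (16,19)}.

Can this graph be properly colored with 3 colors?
Yes, G is 3-colorable

A valid 3-coloring: color 1: [0, 6, 11, 12, 19]; color 2: [3, 5, 9, 10, 16].
(χ(G) = 2 ≤ 3.)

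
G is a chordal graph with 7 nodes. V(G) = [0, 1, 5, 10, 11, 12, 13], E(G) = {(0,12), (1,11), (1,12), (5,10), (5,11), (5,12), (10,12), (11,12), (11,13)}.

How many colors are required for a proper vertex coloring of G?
Clique number ω(G) = 3 (lower bound: χ ≥ ω).
The clique on [1, 11, 12] has size 3, forcing χ ≥ 3, and the coloring below uses 3 colors, so χ(G) = 3.
A valid 3-coloring: color 1: [12, 13]; color 2: [0, 10, 11]; color 3: [1, 5].

χ(G) = 3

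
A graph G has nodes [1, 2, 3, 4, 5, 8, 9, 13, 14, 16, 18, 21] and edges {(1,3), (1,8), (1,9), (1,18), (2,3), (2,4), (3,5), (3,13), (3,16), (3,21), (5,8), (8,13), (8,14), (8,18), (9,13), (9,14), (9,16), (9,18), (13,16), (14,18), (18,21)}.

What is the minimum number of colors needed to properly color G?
χ(G) = 3

Clique number ω(G) = 3 (lower bound: χ ≥ ω).
The clique on [3, 13, 16] has size 3, forcing χ ≥ 3, and the coloring below uses 3 colors, so χ(G) = 3.
A valid 3-coloring: color 1: [3, 4, 8, 9]; color 2: [2, 5, 13, 18]; color 3: [1, 14, 16, 21].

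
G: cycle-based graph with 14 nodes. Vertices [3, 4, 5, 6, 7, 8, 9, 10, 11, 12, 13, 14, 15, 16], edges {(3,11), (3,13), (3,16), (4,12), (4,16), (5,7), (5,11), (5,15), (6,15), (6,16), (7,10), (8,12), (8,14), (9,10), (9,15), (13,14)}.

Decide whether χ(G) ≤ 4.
A valid 4-coloring: color 1: [3, 4, 5, 6, 8, 10]; color 2: [7, 11, 12, 13, 15, 16]; color 3: [9, 14].
(χ(G) = 3 ≤ 4.)

Yes, G is 4-colorable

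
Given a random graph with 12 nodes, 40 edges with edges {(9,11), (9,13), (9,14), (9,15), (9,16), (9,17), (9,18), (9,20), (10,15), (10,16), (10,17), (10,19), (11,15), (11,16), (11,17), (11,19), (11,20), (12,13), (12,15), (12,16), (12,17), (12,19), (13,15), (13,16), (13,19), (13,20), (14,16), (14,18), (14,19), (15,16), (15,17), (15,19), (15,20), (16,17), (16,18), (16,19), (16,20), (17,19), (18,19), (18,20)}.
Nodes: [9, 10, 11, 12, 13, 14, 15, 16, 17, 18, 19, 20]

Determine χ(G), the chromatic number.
Clique number ω(G) = 5 (lower bound: χ ≥ ω).
Suppose a proper 5-coloring c exists. The clique [9, 11, 15, 16, 17] takes 5 distinct colors; by symmetry let c(9) = 1, c(11) = 2, c(15) = 3, c(16) = 4, c(17) = 5.
- Vertex 19: neighbors [11, 15, 16, 17] already have colors [2, 3, 4, 5] ⇒ c(19) = 1.
- Vertex 20: neighbors [9, 11, 15, 16] already have colors [1, 2, 3, 4] ⇒ c(20) = 5.
- Vertex 12: neighbors [19, 15, 16, 17] already have colors [1, 3, 4, 5] ⇒ c(12) = 2.
- Vertex 13: neighbors [9, 12, 15, 16, 20] already have colors [1, 2, 3, 4, 5] — all 5 colors blocked. Contradiction.
The forced assignments end in a contradiction, so G has no proper 5-coloring (χ ≥ 6).
The coloring below uses 6 colors, so χ(G) = 6.
A valid 6-coloring: color 1: [16]; color 2: [9, 19]; color 3: [15, 18]; color 4: [14, 17, 20]; color 5: [10, 11, 13]; color 6: [12].

χ(G) = 6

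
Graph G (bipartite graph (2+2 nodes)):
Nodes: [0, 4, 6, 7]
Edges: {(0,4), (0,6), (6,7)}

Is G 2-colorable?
Yes, G is 2-colorable

A valid 2-coloring: color 1: [4, 6]; color 2: [0, 7].
(χ(G) = 2 ≤ 2.)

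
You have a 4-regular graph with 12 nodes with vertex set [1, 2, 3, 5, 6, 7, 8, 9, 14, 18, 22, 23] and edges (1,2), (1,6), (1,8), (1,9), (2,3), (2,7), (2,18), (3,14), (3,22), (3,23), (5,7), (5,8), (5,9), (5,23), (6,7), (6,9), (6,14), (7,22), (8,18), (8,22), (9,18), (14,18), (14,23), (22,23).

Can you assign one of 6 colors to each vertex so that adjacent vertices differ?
A valid 6-coloring: color 1: [2, 5, 6, 22]; color 2: [7, 8, 9, 14]; color 3: [1, 18, 23]; color 4: [3].
(χ(G) = 4 ≤ 6.)

Yes, G is 6-colorable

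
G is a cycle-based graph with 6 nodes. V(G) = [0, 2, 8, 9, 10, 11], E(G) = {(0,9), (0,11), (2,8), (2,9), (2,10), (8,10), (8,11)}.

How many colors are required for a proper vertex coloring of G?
χ(G) = 3

Clique number ω(G) = 3 (lower bound: χ ≥ ω).
The clique on [2, 8, 10] has size 3, forcing χ ≥ 3, and the coloring below uses 3 colors, so χ(G) = 3.
A valid 3-coloring: color 1: [0, 2]; color 2: [8, 9]; color 3: [10, 11].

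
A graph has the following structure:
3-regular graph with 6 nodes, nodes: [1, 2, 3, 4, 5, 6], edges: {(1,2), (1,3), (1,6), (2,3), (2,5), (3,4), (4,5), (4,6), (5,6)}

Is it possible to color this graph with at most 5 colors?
Yes, G is 5-colorable

A valid 5-coloring: color 1: [2, 4]; color 2: [1, 5]; color 3: [3, 6].
(χ(G) = 3 ≤ 5.)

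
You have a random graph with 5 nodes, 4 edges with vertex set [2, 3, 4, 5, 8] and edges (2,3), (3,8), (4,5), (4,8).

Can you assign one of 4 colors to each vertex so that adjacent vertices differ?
A valid 4-coloring: color 1: [3, 4]; color 2: [2, 5, 8].
(χ(G) = 2 ≤ 4.)

Yes, G is 4-colorable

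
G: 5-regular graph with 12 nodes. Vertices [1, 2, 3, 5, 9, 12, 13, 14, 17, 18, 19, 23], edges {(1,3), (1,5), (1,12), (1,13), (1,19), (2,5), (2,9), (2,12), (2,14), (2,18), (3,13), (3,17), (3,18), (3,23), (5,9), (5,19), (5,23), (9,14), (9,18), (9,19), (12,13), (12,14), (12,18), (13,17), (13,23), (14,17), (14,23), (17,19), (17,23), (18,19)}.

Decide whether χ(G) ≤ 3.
No, G is not 3-colorable

The clique on vertices [3, 13, 17, 23] has size 4 > 3, so it alone needs 4 colors.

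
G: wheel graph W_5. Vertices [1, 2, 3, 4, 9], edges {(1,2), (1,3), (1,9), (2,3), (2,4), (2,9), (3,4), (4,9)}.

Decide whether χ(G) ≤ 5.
Yes, G is 5-colorable

A valid 5-coloring: color 1: [2]; color 2: [3, 9]; color 3: [1, 4].
(χ(G) = 3 ≤ 5.)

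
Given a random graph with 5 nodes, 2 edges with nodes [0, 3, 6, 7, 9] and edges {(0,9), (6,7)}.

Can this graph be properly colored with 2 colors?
A valid 2-coloring: color 1: [3, 6, 9]; color 2: [0, 7].
(χ(G) = 2 ≤ 2.)

Yes, G is 2-colorable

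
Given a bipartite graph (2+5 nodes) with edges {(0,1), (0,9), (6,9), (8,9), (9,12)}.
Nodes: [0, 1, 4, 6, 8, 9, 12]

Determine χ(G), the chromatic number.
Clique number ω(G) = 2 (lower bound: χ ≥ ω).
The graph is bipartite (no odd cycle), so 2 colors suffice: χ(G) = 2.
A valid 2-coloring: color 1: [1, 4, 9]; color 2: [0, 6, 8, 12].

χ(G) = 2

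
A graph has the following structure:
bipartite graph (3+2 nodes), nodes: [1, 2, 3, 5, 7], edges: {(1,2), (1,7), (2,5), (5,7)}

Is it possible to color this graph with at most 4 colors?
Yes, G is 4-colorable

A valid 4-coloring: color 1: [1, 3, 5]; color 2: [2, 7].
(χ(G) = 2 ≤ 4.)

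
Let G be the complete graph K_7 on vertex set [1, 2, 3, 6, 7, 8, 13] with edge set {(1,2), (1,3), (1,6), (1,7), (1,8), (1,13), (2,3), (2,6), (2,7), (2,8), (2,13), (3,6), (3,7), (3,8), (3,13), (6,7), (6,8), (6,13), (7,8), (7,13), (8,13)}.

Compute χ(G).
Clique number ω(G) = 7 (lower bound: χ ≥ ω).
The clique on [1, 2, 3, 6, 7, 8, 13] has size 7, forcing χ ≥ 7, and the coloring below uses 7 colors, so χ(G) = 7.
A valid 7-coloring: color 1: [3]; color 2: [13]; color 3: [6]; color 4: [2]; color 5: [8]; color 6: [7]; color 7: [1].

χ(G) = 7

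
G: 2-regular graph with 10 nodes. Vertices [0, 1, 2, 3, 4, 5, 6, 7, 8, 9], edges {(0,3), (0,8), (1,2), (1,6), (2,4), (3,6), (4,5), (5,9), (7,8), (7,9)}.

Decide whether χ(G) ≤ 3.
A valid 3-coloring: color 1: [1, 3, 4, 8, 9]; color 2: [0, 2, 5, 6, 7].
(χ(G) = 2 ≤ 3.)

Yes, G is 3-colorable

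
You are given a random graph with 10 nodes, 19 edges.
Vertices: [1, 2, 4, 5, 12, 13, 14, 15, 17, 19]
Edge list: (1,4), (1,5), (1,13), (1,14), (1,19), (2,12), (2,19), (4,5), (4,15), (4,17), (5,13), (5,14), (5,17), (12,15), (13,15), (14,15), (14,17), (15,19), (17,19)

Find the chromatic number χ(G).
Clique number ω(G) = 3 (lower bound: χ ≥ ω).
The clique on [1, 4, 5] has size 3, forcing χ ≥ 3, and the coloring below uses 3 colors, so χ(G) = 3.
A valid 3-coloring: color 1: [5, 12, 19]; color 2: [1, 2, 15, 17]; color 3: [4, 13, 14].

χ(G) = 3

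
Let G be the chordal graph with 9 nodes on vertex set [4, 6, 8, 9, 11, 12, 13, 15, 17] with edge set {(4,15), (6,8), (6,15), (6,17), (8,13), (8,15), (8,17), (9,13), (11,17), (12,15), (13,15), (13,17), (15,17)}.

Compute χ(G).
Clique number ω(G) = 4 (lower bound: χ ≥ ω).
The clique on [8, 13, 15, 17] has size 4, forcing χ ≥ 4, and the coloring below uses 4 colors, so χ(G) = 4.
A valid 4-coloring: color 1: [9, 11, 15]; color 2: [4, 12, 17]; color 3: [6, 13]; color 4: [8].

χ(G) = 4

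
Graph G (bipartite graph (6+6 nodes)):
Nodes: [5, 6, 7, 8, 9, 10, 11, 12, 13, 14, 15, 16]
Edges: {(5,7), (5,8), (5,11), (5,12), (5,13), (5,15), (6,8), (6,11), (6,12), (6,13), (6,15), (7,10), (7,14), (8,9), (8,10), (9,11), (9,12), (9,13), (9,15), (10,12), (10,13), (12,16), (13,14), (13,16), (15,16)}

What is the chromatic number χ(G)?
Clique number ω(G) = 2 (lower bound: χ ≥ ω).
The graph is bipartite (no odd cycle), so 2 colors suffice: χ(G) = 2.
A valid 2-coloring: color 1: [5, 6, 9, 10, 14, 16]; color 2: [7, 8, 11, 12, 13, 15].

χ(G) = 2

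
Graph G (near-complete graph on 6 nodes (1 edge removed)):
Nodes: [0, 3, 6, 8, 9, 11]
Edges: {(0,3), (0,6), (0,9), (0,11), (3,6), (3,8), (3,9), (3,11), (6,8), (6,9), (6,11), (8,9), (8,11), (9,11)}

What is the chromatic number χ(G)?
Clique number ω(G) = 5 (lower bound: χ ≥ ω).
The clique on [0, 3, 6, 9, 11] has size 5, forcing χ ≥ 5, and the coloring below uses 5 colors, so χ(G) = 5.
A valid 5-coloring: color 1: [9]; color 2: [6]; color 3: [3]; color 4: [11]; color 5: [0, 8].

χ(G) = 5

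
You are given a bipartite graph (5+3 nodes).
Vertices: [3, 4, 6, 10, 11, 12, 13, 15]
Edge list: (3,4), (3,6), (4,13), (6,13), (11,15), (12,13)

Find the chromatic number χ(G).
Clique number ω(G) = 2 (lower bound: χ ≥ ω).
The graph is bipartite (no odd cycle), so 2 colors suffice: χ(G) = 2.
A valid 2-coloring: color 1: [3, 10, 11, 13]; color 2: [4, 6, 12, 15].

χ(G) = 2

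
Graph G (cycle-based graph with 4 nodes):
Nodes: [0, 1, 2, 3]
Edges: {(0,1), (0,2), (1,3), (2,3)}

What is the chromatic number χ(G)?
χ(G) = 2

Clique number ω(G) = 2 (lower bound: χ ≥ ω).
The graph is bipartite (no odd cycle), so 2 colors suffice: χ(G) = 2.
A valid 2-coloring: color 1: [1, 2]; color 2: [0, 3].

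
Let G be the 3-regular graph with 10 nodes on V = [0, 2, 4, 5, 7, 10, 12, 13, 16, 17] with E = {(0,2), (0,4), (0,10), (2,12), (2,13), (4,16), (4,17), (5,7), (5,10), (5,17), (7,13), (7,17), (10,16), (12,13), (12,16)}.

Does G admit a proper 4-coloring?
A valid 4-coloring: color 1: [0, 13, 16, 17]; color 2: [4, 7, 10, 12]; color 3: [2, 5].
(χ(G) = 3 ≤ 4.)

Yes, G is 4-colorable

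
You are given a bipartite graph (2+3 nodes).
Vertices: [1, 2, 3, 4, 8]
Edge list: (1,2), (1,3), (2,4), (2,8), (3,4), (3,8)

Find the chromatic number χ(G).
χ(G) = 2

Clique number ω(G) = 2 (lower bound: χ ≥ ω).
The graph is bipartite (no odd cycle), so 2 colors suffice: χ(G) = 2.
A valid 2-coloring: color 1: [2, 3]; color 2: [1, 4, 8].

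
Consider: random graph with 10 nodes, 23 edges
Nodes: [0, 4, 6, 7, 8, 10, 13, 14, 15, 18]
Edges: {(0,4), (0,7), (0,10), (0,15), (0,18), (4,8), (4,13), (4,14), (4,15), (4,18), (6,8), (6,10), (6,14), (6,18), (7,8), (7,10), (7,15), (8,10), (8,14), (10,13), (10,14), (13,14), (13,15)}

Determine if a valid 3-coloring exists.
No, G is not 3-colorable

The clique on vertices [6, 8, 10, 14] has size 4 > 3, so it alone needs 4 colors.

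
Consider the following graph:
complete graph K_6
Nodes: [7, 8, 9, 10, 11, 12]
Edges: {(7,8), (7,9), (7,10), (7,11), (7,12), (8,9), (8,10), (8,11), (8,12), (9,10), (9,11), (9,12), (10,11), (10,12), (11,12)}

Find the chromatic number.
Clique number ω(G) = 6 (lower bound: χ ≥ ω).
The clique on [7, 8, 9, 10, 11, 12] has size 6, forcing χ ≥ 6, and the coloring below uses 6 colors, so χ(G) = 6.
A valid 6-coloring: color 1: [10]; color 2: [9]; color 3: [8]; color 4: [7]; color 5: [11]; color 6: [12].

χ(G) = 6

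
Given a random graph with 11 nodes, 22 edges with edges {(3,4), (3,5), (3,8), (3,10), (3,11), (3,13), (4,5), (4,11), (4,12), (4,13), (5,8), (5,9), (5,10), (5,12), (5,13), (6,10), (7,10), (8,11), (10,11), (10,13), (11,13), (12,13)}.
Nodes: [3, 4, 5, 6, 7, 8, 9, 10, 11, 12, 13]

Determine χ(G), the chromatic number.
χ(G) = 4

Clique number ω(G) = 4 (lower bound: χ ≥ ω).
The clique on [3, 10, 11, 13] has size 4, forcing χ ≥ 4, and the coloring below uses 4 colors, so χ(G) = 4.
A valid 4-coloring: color 1: [5, 6, 7, 11]; color 2: [3, 9, 12]; color 3: [4, 8, 10]; color 4: [13].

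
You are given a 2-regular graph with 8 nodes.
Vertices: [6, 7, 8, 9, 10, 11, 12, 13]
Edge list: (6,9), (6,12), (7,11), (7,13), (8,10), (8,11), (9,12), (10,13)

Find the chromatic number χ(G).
χ(G) = 3

Clique number ω(G) = 3 (lower bound: χ ≥ ω).
The clique on [6, 9, 12] has size 3, forcing χ ≥ 3, and the coloring below uses 3 colors, so χ(G) = 3.
A valid 3-coloring: color 1: [6, 10, 11]; color 2: [7, 8, 9]; color 3: [12, 13].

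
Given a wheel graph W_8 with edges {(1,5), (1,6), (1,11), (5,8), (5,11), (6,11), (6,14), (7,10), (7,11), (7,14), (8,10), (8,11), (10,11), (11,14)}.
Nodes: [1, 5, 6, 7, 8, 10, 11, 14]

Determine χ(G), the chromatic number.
Clique number ω(G) = 3 (lower bound: χ ≥ ω).
Odd cycle [6, 14, 7, 10, 8, 5, 1] needs 3 colors (χ ≥ 3).
Vertex 11 is adjacent to every vertex of [1, 5, 6, 7, 8, 10, 14], which already need 3 colors among themselves, so 11 needs a new color (χ ≥ 4).
The coloring below uses 4 colors, so χ(G) = 4.
A valid 4-coloring: color 1: [11]; color 2: [5, 6, 7]; color 3: [1, 10, 14]; color 4: [8].

χ(G) = 4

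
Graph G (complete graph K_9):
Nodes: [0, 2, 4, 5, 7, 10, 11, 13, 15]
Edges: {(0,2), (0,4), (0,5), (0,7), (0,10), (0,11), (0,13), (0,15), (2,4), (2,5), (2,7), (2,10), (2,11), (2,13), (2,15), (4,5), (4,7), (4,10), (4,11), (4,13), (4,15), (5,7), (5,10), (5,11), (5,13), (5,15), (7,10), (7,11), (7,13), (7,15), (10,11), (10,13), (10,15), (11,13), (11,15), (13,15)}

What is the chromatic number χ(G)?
Clique number ω(G) = 9 (lower bound: χ ≥ ω).
The clique on [0, 2, 4, 5, 7, 10, 11, 13, 15] has size 9, forcing χ ≥ 9, and the coloring below uses 9 colors, so χ(G) = 9.
A valid 9-coloring: color 1: [5]; color 2: [7]; color 3: [11]; color 4: [4]; color 5: [13]; color 6: [0]; color 7: [15]; color 8: [10]; color 9: [2].

χ(G) = 9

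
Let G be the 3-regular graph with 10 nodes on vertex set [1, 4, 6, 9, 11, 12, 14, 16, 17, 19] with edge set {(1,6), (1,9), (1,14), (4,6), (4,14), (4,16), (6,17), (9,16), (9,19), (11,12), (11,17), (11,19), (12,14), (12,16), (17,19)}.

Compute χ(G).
Clique number ω(G) = 3 (lower bound: χ ≥ ω).
The clique on [11, 17, 19] has size 3, forcing χ ≥ 3, and the coloring below uses 3 colors, so χ(G) = 3.
A valid 3-coloring: color 1: [4, 9, 12, 17]; color 2: [6, 14, 16, 19]; color 3: [1, 11].

χ(G) = 3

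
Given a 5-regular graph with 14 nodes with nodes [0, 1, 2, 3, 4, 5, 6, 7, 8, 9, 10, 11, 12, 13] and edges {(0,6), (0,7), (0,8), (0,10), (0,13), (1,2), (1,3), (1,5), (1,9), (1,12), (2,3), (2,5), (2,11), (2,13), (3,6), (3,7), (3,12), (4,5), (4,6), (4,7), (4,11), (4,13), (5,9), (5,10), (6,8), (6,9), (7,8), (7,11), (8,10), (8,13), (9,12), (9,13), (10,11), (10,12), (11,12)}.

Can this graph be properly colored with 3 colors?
Odd cycle [12, 9, 5, 2, 3] needs 3 colors (χ ≥ 3).
Vertex 1 is adjacent to every vertex of [2, 3, 5, 9, 12], which already need 3 colors among themselves, so 1 needs a new color (χ ≥ 4).
Hence χ(G) ≥ 4 > 3, so no proper 3-coloring exists.

No, G is not 3-colorable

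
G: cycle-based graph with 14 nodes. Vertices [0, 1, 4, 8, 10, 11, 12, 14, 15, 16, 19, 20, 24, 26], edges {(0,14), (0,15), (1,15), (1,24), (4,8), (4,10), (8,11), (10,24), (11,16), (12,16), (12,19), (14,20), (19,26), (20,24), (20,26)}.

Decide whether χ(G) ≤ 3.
A valid 3-coloring: color 1: [0, 1, 8, 10, 16, 19, 20]; color 2: [4, 11, 12, 14, 15, 24, 26].
(χ(G) = 2 ≤ 3.)

Yes, G is 3-colorable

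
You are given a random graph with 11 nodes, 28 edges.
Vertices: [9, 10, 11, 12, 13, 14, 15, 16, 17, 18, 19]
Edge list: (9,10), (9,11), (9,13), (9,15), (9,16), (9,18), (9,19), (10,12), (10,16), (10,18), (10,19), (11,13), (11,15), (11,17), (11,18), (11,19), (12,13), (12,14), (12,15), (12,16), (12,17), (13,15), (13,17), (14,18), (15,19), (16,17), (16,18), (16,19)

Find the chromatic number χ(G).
Clique number ω(G) = 4 (lower bound: χ ≥ ω).
The clique on [9, 10, 16, 18] has size 4, forcing χ ≥ 4, and the coloring below uses 4 colors, so χ(G) = 4.
A valid 4-coloring: color 1: [9, 12]; color 2: [11, 14, 16]; color 3: [13, 18, 19]; color 4: [10, 15, 17].

χ(G) = 4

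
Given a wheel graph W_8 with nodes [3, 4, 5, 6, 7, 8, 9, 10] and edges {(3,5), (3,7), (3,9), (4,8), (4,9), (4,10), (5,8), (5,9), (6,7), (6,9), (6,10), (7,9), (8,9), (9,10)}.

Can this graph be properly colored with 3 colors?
Odd cycle [4, 8, 5, 3, 7, 6, 10] needs 3 colors (χ ≥ 3).
Vertex 9 is adjacent to every vertex of [3, 4, 5, 6, 7, 8, 10], which already need 3 colors among themselves, so 9 needs a new color (χ ≥ 4).
Hence χ(G) ≥ 4 > 3, so no proper 3-coloring exists.

No, G is not 3-colorable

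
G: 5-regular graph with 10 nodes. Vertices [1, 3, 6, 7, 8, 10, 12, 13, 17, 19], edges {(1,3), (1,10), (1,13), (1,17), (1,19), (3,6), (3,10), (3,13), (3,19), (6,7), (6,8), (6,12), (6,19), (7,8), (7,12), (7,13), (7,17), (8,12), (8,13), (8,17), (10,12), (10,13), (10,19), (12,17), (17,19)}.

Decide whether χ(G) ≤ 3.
No, G is not 3-colorable

The clique on vertices [1, 3, 10, 19] has size 4 > 3, so it alone needs 4 colors.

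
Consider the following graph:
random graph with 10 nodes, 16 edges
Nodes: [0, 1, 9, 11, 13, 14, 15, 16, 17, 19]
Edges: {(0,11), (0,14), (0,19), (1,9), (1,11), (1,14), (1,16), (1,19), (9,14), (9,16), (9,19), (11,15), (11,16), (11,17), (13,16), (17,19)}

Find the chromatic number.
χ(G) = 3

Clique number ω(G) = 3 (lower bound: χ ≥ ω).
The clique on [1, 9, 16] has size 3, forcing χ ≥ 3, and the coloring below uses 3 colors, so χ(G) = 3.
A valid 3-coloring: color 1: [9, 11, 13]; color 2: [0, 1, 15, 17]; color 3: [14, 16, 19].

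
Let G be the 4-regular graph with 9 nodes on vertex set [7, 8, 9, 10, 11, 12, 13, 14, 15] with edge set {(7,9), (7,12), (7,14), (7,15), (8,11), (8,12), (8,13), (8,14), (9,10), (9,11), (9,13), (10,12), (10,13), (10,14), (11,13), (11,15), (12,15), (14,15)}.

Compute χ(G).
Clique number ω(G) = 3 (lower bound: χ ≥ ω).
The clique on [7, 12, 15] has size 3, forcing χ ≥ 3, and the coloring below uses 3 colors, so χ(G) = 3.
A valid 3-coloring: color 1: [7, 10, 11]; color 2: [12, 13, 14]; color 3: [8, 9, 15].

χ(G) = 3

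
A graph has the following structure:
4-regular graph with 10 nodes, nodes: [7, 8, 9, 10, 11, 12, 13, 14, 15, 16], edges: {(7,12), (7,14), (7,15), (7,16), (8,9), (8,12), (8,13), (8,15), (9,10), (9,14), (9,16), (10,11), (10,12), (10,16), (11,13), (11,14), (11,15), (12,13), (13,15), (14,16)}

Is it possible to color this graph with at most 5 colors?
Yes, G is 5-colorable

A valid 5-coloring: color 1: [10, 14, 15]; color 2: [7, 8, 11]; color 3: [13, 16]; color 4: [9, 12].
(χ(G) = 4 ≤ 5.)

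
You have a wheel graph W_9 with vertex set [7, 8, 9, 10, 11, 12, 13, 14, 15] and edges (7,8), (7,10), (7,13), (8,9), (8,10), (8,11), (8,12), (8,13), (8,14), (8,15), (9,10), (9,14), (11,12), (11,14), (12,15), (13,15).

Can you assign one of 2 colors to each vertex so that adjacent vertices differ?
No, G is not 2-colorable

The clique on vertices [7, 8, 10] has size 3 > 2, so it alone needs 3 colors.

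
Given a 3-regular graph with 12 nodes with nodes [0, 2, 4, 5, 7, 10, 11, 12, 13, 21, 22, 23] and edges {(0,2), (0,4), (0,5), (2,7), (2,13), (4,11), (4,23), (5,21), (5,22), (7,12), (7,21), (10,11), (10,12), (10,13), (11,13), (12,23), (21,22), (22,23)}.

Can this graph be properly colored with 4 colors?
A valid 4-coloring: color 1: [2, 4, 5, 12]; color 2: [0, 7, 10, 22]; color 3: [11, 21, 23]; color 4: [13].
(χ(G) = 3 ≤ 4.)

Yes, G is 4-colorable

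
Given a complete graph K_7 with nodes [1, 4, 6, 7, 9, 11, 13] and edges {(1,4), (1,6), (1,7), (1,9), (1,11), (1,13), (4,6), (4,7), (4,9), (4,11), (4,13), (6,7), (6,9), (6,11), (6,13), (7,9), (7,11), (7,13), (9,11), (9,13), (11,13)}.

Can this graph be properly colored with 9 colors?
A valid 9-coloring: color 1: [6]; color 2: [1]; color 3: [13]; color 4: [4]; color 5: [9]; color 6: [7]; color 7: [11].
(χ(G) = 7 ≤ 9.)

Yes, G is 9-colorable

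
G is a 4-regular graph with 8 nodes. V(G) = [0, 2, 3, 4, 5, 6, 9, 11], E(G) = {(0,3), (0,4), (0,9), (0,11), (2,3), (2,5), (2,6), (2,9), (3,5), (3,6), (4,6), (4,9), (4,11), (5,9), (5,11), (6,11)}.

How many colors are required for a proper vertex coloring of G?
χ(G) = 3

Clique number ω(G) = 3 (lower bound: χ ≥ ω).
The clique on [0, 4, 9] has size 3, forcing χ ≥ 3, and the coloring below uses 3 colors, so χ(G) = 3.
A valid 3-coloring: color 1: [0, 5, 6]; color 2: [3, 9, 11]; color 3: [2, 4].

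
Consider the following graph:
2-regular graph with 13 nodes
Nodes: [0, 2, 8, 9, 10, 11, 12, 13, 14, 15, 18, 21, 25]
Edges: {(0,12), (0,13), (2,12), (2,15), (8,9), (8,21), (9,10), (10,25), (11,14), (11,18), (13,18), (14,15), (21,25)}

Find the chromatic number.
χ(G) = 3

Clique number ω(G) = 2 (lower bound: χ ≥ ω).
Odd cycle [21, 25, 10, 9, 8] needs 3 colors (χ ≥ 3).
The coloring below uses 3 colors, so χ(G) = 3.
A valid 3-coloring: color 1: [9, 11, 12, 13, 15, 25]; color 2: [0, 2, 10, 14, 18, 21]; color 3: [8].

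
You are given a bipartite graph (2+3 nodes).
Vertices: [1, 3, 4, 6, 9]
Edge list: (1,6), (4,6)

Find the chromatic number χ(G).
Clique number ω(G) = 2 (lower bound: χ ≥ ω).
The graph is bipartite (no odd cycle), so 2 colors suffice: χ(G) = 2.
A valid 2-coloring: color 1: [3, 6, 9]; color 2: [1, 4].

χ(G) = 2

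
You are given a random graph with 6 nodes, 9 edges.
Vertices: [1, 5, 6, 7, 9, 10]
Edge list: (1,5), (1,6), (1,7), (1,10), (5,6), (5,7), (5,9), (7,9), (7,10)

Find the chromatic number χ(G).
χ(G) = 3

Clique number ω(G) = 3 (lower bound: χ ≥ ω).
The clique on [1, 7, 10] has size 3, forcing χ ≥ 3, and the coloring below uses 3 colors, so χ(G) = 3.
A valid 3-coloring: color 1: [5, 10]; color 2: [6, 7]; color 3: [1, 9].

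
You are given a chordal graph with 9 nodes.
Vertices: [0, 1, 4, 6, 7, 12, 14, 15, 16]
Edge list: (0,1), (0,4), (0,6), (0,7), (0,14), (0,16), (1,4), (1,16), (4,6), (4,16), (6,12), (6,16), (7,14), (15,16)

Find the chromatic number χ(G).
χ(G) = 4

Clique number ω(G) = 4 (lower bound: χ ≥ ω).
The clique on [0, 1, 4, 16] has size 4, forcing χ ≥ 4, and the coloring below uses 4 colors, so χ(G) = 4.
A valid 4-coloring: color 1: [0, 12, 15]; color 2: [14, 16]; color 3: [4, 7]; color 4: [1, 6].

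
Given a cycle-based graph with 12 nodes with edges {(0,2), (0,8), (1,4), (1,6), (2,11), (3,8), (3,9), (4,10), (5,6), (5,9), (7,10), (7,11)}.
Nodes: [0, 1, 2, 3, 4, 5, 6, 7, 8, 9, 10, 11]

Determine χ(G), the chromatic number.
χ(G) = 2

Clique number ω(G) = 2 (lower bound: χ ≥ ω).
The graph is bipartite (no odd cycle), so 2 colors suffice: χ(G) = 2.
A valid 2-coloring: color 1: [2, 4, 6, 7, 8, 9]; color 2: [0, 1, 3, 5, 10, 11].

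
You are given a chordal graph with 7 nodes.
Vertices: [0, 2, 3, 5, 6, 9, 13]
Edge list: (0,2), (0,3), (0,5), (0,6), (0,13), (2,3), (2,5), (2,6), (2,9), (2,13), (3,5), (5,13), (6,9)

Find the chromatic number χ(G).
χ(G) = 4

Clique number ω(G) = 4 (lower bound: χ ≥ ω).
The clique on [0, 2, 3, 5] has size 4, forcing χ ≥ 4, and the coloring below uses 4 colors, so χ(G) = 4.
A valid 4-coloring: color 1: [2]; color 2: [0, 9]; color 3: [5, 6]; color 4: [3, 13].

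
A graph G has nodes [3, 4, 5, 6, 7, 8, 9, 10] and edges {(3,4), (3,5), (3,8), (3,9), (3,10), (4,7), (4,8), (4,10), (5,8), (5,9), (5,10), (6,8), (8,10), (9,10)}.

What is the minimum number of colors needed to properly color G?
χ(G) = 4

Clique number ω(G) = 4 (lower bound: χ ≥ ω).
The clique on [3, 4, 8, 10] has size 4, forcing χ ≥ 4, and the coloring below uses 4 colors, so χ(G) = 4.
A valid 4-coloring: color 1: [3, 6, 7]; color 2: [10]; color 3: [8, 9]; color 4: [4, 5].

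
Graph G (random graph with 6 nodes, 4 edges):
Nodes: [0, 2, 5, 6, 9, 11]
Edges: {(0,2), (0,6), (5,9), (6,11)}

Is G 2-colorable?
A valid 2-coloring: color 1: [0, 9, 11]; color 2: [2, 5, 6].
(χ(G) = 2 ≤ 2.)

Yes, G is 2-colorable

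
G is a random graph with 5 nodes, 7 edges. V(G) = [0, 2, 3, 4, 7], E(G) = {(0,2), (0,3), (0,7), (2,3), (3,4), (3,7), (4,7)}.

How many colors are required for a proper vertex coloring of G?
χ(G) = 3

Clique number ω(G) = 3 (lower bound: χ ≥ ω).
The clique on [0, 2, 3] has size 3, forcing χ ≥ 3, and the coloring below uses 3 colors, so χ(G) = 3.
A valid 3-coloring: color 1: [3]; color 2: [2, 7]; color 3: [0, 4].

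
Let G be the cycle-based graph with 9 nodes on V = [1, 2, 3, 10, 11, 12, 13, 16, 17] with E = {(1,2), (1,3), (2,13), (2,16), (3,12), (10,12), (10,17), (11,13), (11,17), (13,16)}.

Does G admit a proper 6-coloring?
Yes, G is 6-colorable

A valid 6-coloring: color 1: [1, 12, 13, 17]; color 2: [2, 3, 10, 11]; color 3: [16].
(χ(G) = 3 ≤ 6.)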